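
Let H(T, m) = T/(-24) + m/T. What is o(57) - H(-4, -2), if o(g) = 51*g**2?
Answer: 497095/3 ≈ 1.6570e+5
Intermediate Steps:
H(T, m) = -T/24 + m/T (H(T, m) = T*(-1/24) + m/T = -T/24 + m/T)
o(57) - H(-4, -2) = 51*57**2 - (-1/24*(-4) - 2/(-4)) = 51*3249 - (1/6 - 2*(-1/4)) = 165699 - (1/6 + 1/2) = 165699 - 1*2/3 = 165699 - 2/3 = 497095/3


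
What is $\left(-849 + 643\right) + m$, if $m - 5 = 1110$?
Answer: $909$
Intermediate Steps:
$m = 1115$ ($m = 5 + 1110 = 1115$)
$\left(-849 + 643\right) + m = \left(-849 + 643\right) + 1115 = -206 + 1115 = 909$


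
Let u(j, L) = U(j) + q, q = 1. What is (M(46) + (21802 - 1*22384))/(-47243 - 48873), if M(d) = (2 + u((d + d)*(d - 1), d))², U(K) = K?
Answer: -17163867/96116 ≈ -178.57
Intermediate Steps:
u(j, L) = 1 + j (u(j, L) = j + 1 = 1 + j)
M(d) = (3 + 2*d*(-1 + d))² (M(d) = (2 + (1 + (d + d)*(d - 1)))² = (2 + (1 + (2*d)*(-1 + d)))² = (2 + (1 + 2*d*(-1 + d)))² = (3 + 2*d*(-1 + d))²)
(M(46) + (21802 - 1*22384))/(-47243 - 48873) = ((3 + 2*46*(-1 + 46))² + (21802 - 1*22384))/(-47243 - 48873) = ((3 + 2*46*45)² + (21802 - 22384))/(-96116) = ((3 + 4140)² - 582)*(-1/96116) = (4143² - 582)*(-1/96116) = (17164449 - 582)*(-1/96116) = 17163867*(-1/96116) = -17163867/96116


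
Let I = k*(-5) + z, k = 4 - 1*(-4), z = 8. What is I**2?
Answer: 1024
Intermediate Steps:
k = 8 (k = 4 + 4 = 8)
I = -32 (I = 8*(-5) + 8 = -40 + 8 = -32)
I**2 = (-32)**2 = 1024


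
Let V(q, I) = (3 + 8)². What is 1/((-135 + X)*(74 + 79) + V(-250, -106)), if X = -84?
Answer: -1/33386 ≈ -2.9953e-5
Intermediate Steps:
V(q, I) = 121 (V(q, I) = 11² = 121)
1/((-135 + X)*(74 + 79) + V(-250, -106)) = 1/((-135 - 84)*(74 + 79) + 121) = 1/(-219*153 + 121) = 1/(-33507 + 121) = 1/(-33386) = -1/33386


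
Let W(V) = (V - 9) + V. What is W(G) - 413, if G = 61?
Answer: -300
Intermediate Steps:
W(V) = -9 + 2*V (W(V) = (-9 + V) + V = -9 + 2*V)
W(G) - 413 = (-9 + 2*61) - 413 = (-9 + 122) - 413 = 113 - 413 = -300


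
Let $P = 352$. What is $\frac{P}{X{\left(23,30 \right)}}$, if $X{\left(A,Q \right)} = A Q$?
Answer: $\frac{176}{345} \approx 0.51015$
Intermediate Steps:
$\frac{P}{X{\left(23,30 \right)}} = \frac{352}{23 \cdot 30} = \frac{352}{690} = 352 \cdot \frac{1}{690} = \frac{176}{345}$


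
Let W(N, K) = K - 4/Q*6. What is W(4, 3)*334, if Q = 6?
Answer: -334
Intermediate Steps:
W(N, K) = -4 + K (W(N, K) = K - 4/6*6 = K - 4*⅙*6 = K - ⅔*6 = K - 4 = -4 + K)
W(4, 3)*334 = (-4 + 3)*334 = -1*334 = -334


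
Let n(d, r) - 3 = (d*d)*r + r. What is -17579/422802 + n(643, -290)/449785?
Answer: -50702076703109/190169997570 ≈ -266.61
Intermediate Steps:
n(d, r) = 3 + r + r*d² (n(d, r) = 3 + ((d*d)*r + r) = 3 + (d²*r + r) = 3 + (r*d² + r) = 3 + (r + r*d²) = 3 + r + r*d²)
-17579/422802 + n(643, -290)/449785 = -17579/422802 + (3 - 290 - 290*643²)/449785 = -17579*1/422802 + (3 - 290 - 290*413449)*(1/449785) = -17579/422802 + (3 - 290 - 119900210)*(1/449785) = -17579/422802 - 119900497*1/449785 = -17579/422802 - 119900497/449785 = -50702076703109/190169997570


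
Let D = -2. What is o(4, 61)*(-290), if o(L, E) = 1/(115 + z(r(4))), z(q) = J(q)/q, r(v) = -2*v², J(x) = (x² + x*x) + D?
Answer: -4640/817 ≈ -5.6793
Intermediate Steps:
J(x) = -2 + 2*x² (J(x) = (x² + x*x) - 2 = (x² + x²) - 2 = 2*x² - 2 = -2 + 2*x²)
z(q) = (-2 + 2*q²)/q
o(L, E) = 16/817 (o(L, E) = 1/(115 + (-2/((-2*4²)) + 2*(-2*4²))) = 1/(115 + (-2/((-2*16)) + 2*(-2*16))) = 1/(115 + (-2/(-32) + 2*(-32))) = 1/(115 + (-2*(-1/32) - 64)) = 1/(115 + (1/16 - 64)) = 1/(115 - 1023/16) = 1/(817/16) = 16/817)
o(4, 61)*(-290) = (16/817)*(-290) = -4640/817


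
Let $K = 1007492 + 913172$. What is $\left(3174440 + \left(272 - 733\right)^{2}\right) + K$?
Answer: $5307625$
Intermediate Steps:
$K = 1920664$
$\left(3174440 + \left(272 - 733\right)^{2}\right) + K = \left(3174440 + \left(272 - 733\right)^{2}\right) + 1920664 = \left(3174440 + \left(-461\right)^{2}\right) + 1920664 = \left(3174440 + 212521\right) + 1920664 = 3386961 + 1920664 = 5307625$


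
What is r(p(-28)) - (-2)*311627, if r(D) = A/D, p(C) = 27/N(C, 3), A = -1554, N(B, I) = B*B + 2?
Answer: 1734046/3 ≈ 5.7802e+5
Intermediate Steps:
N(B, I) = 2 + B² (N(B, I) = B² + 2 = 2 + B²)
p(C) = 27/(2 + C²)
r(D) = -1554/D
r(p(-28)) - (-2)*311627 = -1554/(27/(2 + (-28)²)) - (-2)*311627 = -1554/(27/(2 + 784)) - 1*(-623254) = -1554/(27/786) + 623254 = -1554/(27*(1/786)) + 623254 = -1554/9/262 + 623254 = -1554*262/9 + 623254 = -135716/3 + 623254 = 1734046/3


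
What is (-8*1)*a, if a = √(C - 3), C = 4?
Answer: -8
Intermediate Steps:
a = 1 (a = √(4 - 3) = √1 = 1)
(-8*1)*a = -8*1*1 = -8*1 = -8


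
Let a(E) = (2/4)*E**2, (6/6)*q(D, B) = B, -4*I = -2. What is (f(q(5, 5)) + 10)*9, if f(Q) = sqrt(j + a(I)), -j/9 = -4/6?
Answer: 90 + 63*sqrt(2)/4 ≈ 112.27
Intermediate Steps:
I = 1/2 (I = -1/4*(-2) = 1/2 ≈ 0.50000)
q(D, B) = B
a(E) = E**2/2 (a(E) = (2*(1/4))*E**2 = E**2/2)
j = 6 (j = -(-36)/6 = -9*(-2/3) = 6)
f(Q) = 7*sqrt(2)/4 (f(Q) = sqrt(6 + (1/2)**2/2) = sqrt(6 + (1/2)*(1/4)) = sqrt(6 + 1/8) = sqrt(49/8) = 7*sqrt(2)/4)
(f(q(5, 5)) + 10)*9 = (7*sqrt(2)/4 + 10)*9 = (10 + 7*sqrt(2)/4)*9 = 90 + 63*sqrt(2)/4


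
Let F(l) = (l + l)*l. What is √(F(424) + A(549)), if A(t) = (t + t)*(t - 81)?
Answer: 2*√218354 ≈ 934.57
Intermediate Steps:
A(t) = 2*t*(-81 + t) (A(t) = (2*t)*(-81 + t) = 2*t*(-81 + t))
F(l) = 2*l² (F(l) = (2*l)*l = 2*l²)
√(F(424) + A(549)) = √(2*424² + 2*549*(-81 + 549)) = √(2*179776 + 2*549*468) = √(359552 + 513864) = √873416 = 2*√218354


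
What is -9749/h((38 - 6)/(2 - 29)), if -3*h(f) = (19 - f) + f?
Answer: 29247/19 ≈ 1539.3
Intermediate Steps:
h(f) = -19/3 (h(f) = -((19 - f) + f)/3 = -⅓*19 = -19/3)
-9749/h((38 - 6)/(2 - 29)) = -9749/(-19/3) = -9749*(-3/19) = 29247/19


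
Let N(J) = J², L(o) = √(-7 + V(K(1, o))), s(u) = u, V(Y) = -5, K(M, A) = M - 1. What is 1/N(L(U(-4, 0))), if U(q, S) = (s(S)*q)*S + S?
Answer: -1/12 ≈ -0.083333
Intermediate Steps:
K(M, A) = -1 + M
U(q, S) = S + q*S² (U(q, S) = (S*q)*S + S = q*S² + S = S + q*S²)
L(o) = 2*I*√3 (L(o) = √(-7 - 5) = √(-12) = 2*I*√3)
1/N(L(U(-4, 0))) = 1/((2*I*√3)²) = 1/(-12) = -1/12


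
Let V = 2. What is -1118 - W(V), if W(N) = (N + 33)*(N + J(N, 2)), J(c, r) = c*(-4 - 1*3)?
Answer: -698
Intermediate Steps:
J(c, r) = -7*c (J(c, r) = c*(-4 - 3) = c*(-7) = -7*c)
W(N) = -6*N*(33 + N) (W(N) = (N + 33)*(N - 7*N) = (33 + N)*(-6*N) = -6*N*(33 + N))
-1118 - W(V) = -1118 - 6*2*(-33 - 1*2) = -1118 - 6*2*(-33 - 2) = -1118 - 6*2*(-35) = -1118 - 1*(-420) = -1118 + 420 = -698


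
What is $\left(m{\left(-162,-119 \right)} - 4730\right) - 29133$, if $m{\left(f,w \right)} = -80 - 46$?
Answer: $-33989$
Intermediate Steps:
$m{\left(f,w \right)} = -126$ ($m{\left(f,w \right)} = -80 - 46 = -126$)
$\left(m{\left(-162,-119 \right)} - 4730\right) - 29133 = \left(-126 - 4730\right) - 29133 = -4856 - 29133 = -33989$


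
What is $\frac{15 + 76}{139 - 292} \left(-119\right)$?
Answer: $\frac{637}{9} \approx 70.778$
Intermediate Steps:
$\frac{15 + 76}{139 - 292} \left(-119\right) = \frac{91}{-153} \left(-119\right) = 91 \left(- \frac{1}{153}\right) \left(-119\right) = \left(- \frac{91}{153}\right) \left(-119\right) = \frac{637}{9}$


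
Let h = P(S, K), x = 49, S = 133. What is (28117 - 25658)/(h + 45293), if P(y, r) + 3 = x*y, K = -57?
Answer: 2459/51807 ≈ 0.047465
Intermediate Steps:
P(y, r) = -3 + 49*y
h = 6514 (h = -3 + 49*133 = -3 + 6517 = 6514)
(28117 - 25658)/(h + 45293) = (28117 - 25658)/(6514 + 45293) = 2459/51807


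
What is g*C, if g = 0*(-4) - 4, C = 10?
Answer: -40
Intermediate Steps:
g = -4 (g = 0 - 4 = -4)
g*C = -4*10 = -40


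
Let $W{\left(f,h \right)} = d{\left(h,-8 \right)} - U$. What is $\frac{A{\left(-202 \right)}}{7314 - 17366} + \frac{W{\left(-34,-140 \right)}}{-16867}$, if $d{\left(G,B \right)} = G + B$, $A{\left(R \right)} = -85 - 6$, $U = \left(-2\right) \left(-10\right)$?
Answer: $\frac{460519}{24221012} \approx 0.019013$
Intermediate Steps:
$U = 20$
$A{\left(R \right)} = -91$
$d{\left(G,B \right)} = B + G$
$W{\left(f,h \right)} = -28 + h$ ($W{\left(f,h \right)} = \left(-8 + h\right) - 20 = -28 + h$)
$\frac{A{\left(-202 \right)}}{7314 - 17366} + \frac{W{\left(-34,-140 \right)}}{-16867} = - \frac{91}{7314 - 17366} + \frac{-28 - 140}{-16867} = - \frac{91}{-10052} - - \frac{168}{16867} = \left(-91\right) \left(- \frac{1}{10052}\right) + \frac{168}{16867} = \frac{13}{1436} + \frac{168}{16867} = \frac{460519}{24221012}$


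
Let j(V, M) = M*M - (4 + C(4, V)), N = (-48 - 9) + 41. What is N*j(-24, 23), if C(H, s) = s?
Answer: -8784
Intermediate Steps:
N = -16 (N = -57 + 41 = -16)
j(V, M) = -4 + M**2 - V (j(V, M) = M*M - (4 + V) = M**2 + (-4 - V) = -4 + M**2 - V)
N*j(-24, 23) = -16*(-4 + 23**2 - 1*(-24)) = -16*(-4 + 529 + 24) = -16*549 = -8784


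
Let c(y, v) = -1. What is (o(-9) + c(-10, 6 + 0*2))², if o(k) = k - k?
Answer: 1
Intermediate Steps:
o(k) = 0
(o(-9) + c(-10, 6 + 0*2))² = (0 - 1)² = (-1)² = 1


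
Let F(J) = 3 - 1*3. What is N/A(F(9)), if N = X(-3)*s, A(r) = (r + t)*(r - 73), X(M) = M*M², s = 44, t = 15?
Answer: 396/365 ≈ 1.0849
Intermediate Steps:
F(J) = 0 (F(J) = 3 - 3 = 0)
X(M) = M³
A(r) = (-73 + r)*(15 + r) (A(r) = (r + 15)*(r - 73) = (15 + r)*(-73 + r) = (-73 + r)*(15 + r))
N = -1188 (N = (-3)³*44 = -27*44 = -1188)
N/A(F(9)) = -1188/(-1095 + 0² - 58*0) = -1188/(-1095 + 0 + 0) = -1188/(-1095) = -1188*(-1/1095) = 396/365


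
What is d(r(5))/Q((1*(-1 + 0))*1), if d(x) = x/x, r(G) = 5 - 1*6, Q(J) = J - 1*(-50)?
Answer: 1/49 ≈ 0.020408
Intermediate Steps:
Q(J) = 50 + J (Q(J) = J + 50 = 50 + J)
r(G) = -1 (r(G) = 5 - 6 = -1)
d(x) = 1
d(r(5))/Q((1*(-1 + 0))*1) = 1/(50 + (1*(-1 + 0))*1) = 1/(50 + (1*(-1))*1) = 1/(50 - 1*1) = 1/(50 - 1) = 1/49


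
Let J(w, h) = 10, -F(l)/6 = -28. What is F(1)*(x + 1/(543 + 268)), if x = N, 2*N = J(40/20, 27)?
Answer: 681408/811 ≈ 840.21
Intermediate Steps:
F(l) = 168 (F(l) = -6*(-28) = 168)
N = 5 (N = (1/2)*10 = 5)
x = 5
F(1)*(x + 1/(543 + 268)) = 168*(5 + 1/(543 + 268)) = 168*(5 + 1/811) = 168*(4056/811) = 681408/811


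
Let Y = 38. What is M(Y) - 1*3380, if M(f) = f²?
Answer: -1936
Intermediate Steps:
M(Y) - 1*3380 = 38² - 1*3380 = 1444 - 3380 = -1936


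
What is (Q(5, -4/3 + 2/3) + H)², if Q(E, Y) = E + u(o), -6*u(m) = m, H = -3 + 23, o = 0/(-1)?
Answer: 625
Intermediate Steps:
o = 0 (o = 0*(-1) = 0)
H = 20
u(m) = -m/6
Q(E, Y) = E (Q(E, Y) = E - ⅙*0 = E + 0 = E)
(Q(5, -4/3 + 2/3) + H)² = (5 + 20)² = 25² = 625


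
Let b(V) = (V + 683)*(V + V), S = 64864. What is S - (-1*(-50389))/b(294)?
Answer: 37262760875/574476 ≈ 64864.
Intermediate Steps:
b(V) = 2*V*(683 + V) (b(V) = (683 + V)*(2*V) = 2*V*(683 + V))
S - (-1*(-50389))/b(294) = 64864 - (-1*(-50389))/(2*294*(683 + 294)) = 64864 - 50389/(2*294*977) = 64864 - 50389/574476 = 37262760875/574476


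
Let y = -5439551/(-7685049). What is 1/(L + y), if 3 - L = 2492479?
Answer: -7685049/19154794751773 ≈ -4.0121e-7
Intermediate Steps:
L = -2492476 (L = 3 - 1*2492479 = 3 - 2492479 = -2492476)
y = 5439551/7685049 (y = -5439551*(-1/7685049) = 5439551/7685049 ≈ 0.70781)
1/(L + y) = 1/(-2492476 + 5439551/7685049) = 1/(-19154794751773/7685049) = -7685049/19154794751773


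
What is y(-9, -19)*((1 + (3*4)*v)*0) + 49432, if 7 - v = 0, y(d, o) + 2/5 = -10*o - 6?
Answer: 49432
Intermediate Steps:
y(d, o) = -32/5 - 10*o (y(d, o) = -⅖ + (-10*o - 6) = -⅖ + (-6 - 10*o) = -32/5 - 10*o)
v = 7 (v = 7 - 1*0 = 7 + 0 = 7)
y(-9, -19)*((1 + (3*4)*v)*0) + 49432 = (-32/5 - 10*(-19))*((1 + (3*4)*7)*0) + 49432 = (-32/5 + 190)*((1 + 12*7)*0) + 49432 = 918*((1 + 84)*0)/5 + 49432 = 918*(85*0)/5 + 49432 = (918/5)*0 + 49432 = 0 + 49432 = 49432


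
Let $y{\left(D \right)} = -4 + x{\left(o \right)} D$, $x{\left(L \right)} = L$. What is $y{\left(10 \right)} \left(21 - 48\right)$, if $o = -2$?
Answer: $648$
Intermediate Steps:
$y{\left(D \right)} = -4 - 2 D$
$y{\left(10 \right)} \left(21 - 48\right) = \left(-4 - 20\right) \left(21 - 48\right) = \left(-4 - 20\right) \left(-27\right) = \left(-24\right) \left(-27\right) = 648$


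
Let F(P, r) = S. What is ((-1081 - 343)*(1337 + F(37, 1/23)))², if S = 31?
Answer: 3794828673024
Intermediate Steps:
F(P, r) = 31
((-1081 - 343)*(1337 + F(37, 1/23)))² = ((-1081 - 343)*(1337 + 31))² = (-1424*1368)² = (-1948032)² = 3794828673024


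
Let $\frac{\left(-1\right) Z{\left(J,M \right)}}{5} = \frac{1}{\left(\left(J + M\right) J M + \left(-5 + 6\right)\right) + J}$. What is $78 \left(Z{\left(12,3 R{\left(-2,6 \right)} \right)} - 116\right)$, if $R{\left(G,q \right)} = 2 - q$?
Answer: $-9078$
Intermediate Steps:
$Z{\left(J,M \right)} = - \frac{5}{1 + J + J M \left(J + M\right)}$ ($Z{\left(J,M \right)} = - \frac{5}{\left(\left(J + M\right) J M + \left(-5 + 6\right)\right) + J} = - \frac{5}{\left(J \left(J + M\right) M + 1\right) + J} = - \frac{5}{\left(J M \left(J + M\right) + 1\right) + J} = - \frac{5}{\left(1 + J M \left(J + M\right)\right) + J} = - \frac{5}{1 + J + J M \left(J + M\right)}$)
$78 \left(Z{\left(12,3 R{\left(-2,6 \right)} \right)} - 116\right) = 78 \left(- \frac{5}{1 + 12 + 12 \left(3 \left(2 - 6\right)\right)^{2} + 3 \left(2 - 6\right) 12^{2}} - 116\right) = 78 \left(- \frac{5}{1 + 12 + 12 \left(3 \left(2 - 6\right)\right)^{2} + 3 \left(2 - 6\right) 144} - 116\right) = 78 \left(- \frac{5}{1 + 12 + 12 \left(3 \left(-4\right)\right)^{2} + 3 \left(-4\right) 144} - 116\right) = 78 \left(- \frac{5}{1 + 12 + 12 \left(-12\right)^{2} - 1728} - 116\right) = 78 \left(- \frac{5}{1 + 12 + 12 \cdot 144 - 1728} - 116\right) = 78 \left(- \frac{5}{1 + 12 + 1728 - 1728} - 116\right) = 78 \left(- \frac{5}{13} - 116\right) = 78 \left(- \frac{1513}{13}\right) = -9078$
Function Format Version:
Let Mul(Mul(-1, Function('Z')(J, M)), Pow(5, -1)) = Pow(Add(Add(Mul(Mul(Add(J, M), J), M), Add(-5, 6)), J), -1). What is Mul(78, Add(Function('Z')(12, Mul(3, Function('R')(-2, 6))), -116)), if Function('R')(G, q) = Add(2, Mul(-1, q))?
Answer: -9078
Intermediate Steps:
Function('Z')(J, M) = Mul(-5, Pow(Add(1, J, Mul(J, M, Add(J, M))), -1)) (Function('Z')(J, M) = Mul(-5, Pow(Add(Add(Mul(Mul(Add(J, M), J), M), Add(-5, 6)), J), -1)) = Mul(-5, Pow(Add(Add(Mul(Mul(J, Add(J, M)), M), 1), J), -1)) = Mul(-5, Pow(Add(Add(Mul(J, M, Add(J, M)), 1), J), -1)) = Mul(-5, Pow(Add(Add(1, Mul(J, M, Add(J, M))), J), -1)) = Mul(-5, Pow(Add(1, J, Mul(J, M, Add(J, M))), -1)))
Mul(78, Add(Function('Z')(12, Mul(3, Function('R')(-2, 6))), -116)) = Mul(78, Add(Mul(-5, Pow(Add(1, 12, Mul(12, Pow(Mul(3, Add(2, Mul(-1, 6))), 2)), Mul(Mul(3, Add(2, Mul(-1, 6))), Pow(12, 2))), -1)), -116)) = Mul(78, Add(Mul(-5, Pow(Add(1, 12, Mul(12, Pow(Mul(3, Add(2, -6)), 2)), Mul(Mul(3, Add(2, -6)), 144)), -1)), -116)) = Mul(78, Add(Mul(-5, Pow(Add(1, 12, Mul(12, Pow(Mul(3, -4), 2)), Mul(Mul(3, -4), 144)), -1)), -116)) = Mul(78, Add(Mul(-5, Pow(Add(1, 12, Mul(12, Pow(-12, 2)), Mul(-12, 144)), -1)), -116)) = Mul(78, Add(Mul(-5, Pow(Add(1, 12, Mul(12, 144), -1728), -1)), -116)) = Mul(78, Add(Mul(-5, Pow(Add(1, 12, 1728, -1728), -1)), -116)) = Mul(78, Add(Mul(-5, Pow(13, -1)), -116)) = Mul(78, Add(Mul(-5, Rational(1, 13)), -116)) = Mul(78, Add(Rational(-5, 13), -116)) = Mul(78, Rational(-1513, 13)) = -9078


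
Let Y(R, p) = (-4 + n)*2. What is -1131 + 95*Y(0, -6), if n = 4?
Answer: -1131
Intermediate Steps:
Y(R, p) = 0 (Y(R, p) = (-4 + 4)*2 = 0*2 = 0)
-1131 + 95*Y(0, -6) = -1131 + 95*0 = -1131 + 0 = -1131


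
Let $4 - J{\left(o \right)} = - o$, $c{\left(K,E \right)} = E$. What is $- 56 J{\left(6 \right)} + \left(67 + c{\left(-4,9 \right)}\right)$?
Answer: $-484$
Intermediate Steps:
$J{\left(o \right)} = 4 + o$ ($J{\left(o \right)} = 4 - - o = 4 + o$)
$- 56 J{\left(6 \right)} + \left(67 + c{\left(-4,9 \right)}\right) = - 56 \left(4 + 6\right) + \left(67 + 9\right) = \left(-56\right) 10 + 76 = -560 + 76 = -484$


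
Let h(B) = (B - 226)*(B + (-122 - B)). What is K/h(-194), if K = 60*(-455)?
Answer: -65/122 ≈ -0.53279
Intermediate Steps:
K = -27300
h(B) = 27572 - 122*B (h(B) = (-226 + B)*(-122) = 27572 - 122*B)
K/h(-194) = -27300/(27572 - 122*(-194)) = -27300/(27572 + 23668) = -27300/51240 = -27300*1/51240 = -65/122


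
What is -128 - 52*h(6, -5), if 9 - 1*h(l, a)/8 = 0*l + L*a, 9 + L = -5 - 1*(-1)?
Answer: 23168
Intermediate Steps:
L = -13 (L = -9 + (-5 - 1*(-1)) = -9 + (-5 + 1) = -9 - 4 = -13)
h(l, a) = 72 + 104*a (h(l, a) = 72 - 8*(0*l - 13*a) = 72 - 8*(0 - 13*a) = 72 - (-104)*a = 72 + 104*a)
-128 - 52*h(6, -5) = -128 - 52*(72 + 104*(-5)) = -128 - 52*(72 - 520) = -128 - 52*(-448) = -128 + 23296 = 23168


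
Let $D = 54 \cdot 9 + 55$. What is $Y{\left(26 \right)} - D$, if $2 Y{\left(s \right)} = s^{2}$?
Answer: $-203$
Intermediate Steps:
$Y{\left(s \right)} = \frac{s^{2}}{2}$
$D = 541$ ($D = 486 + 55 = 541$)
$Y{\left(26 \right)} - D = \frac{26^{2}}{2} - 541 = \frac{1}{2} \cdot 676 - 541 = 338 - 541 = -203$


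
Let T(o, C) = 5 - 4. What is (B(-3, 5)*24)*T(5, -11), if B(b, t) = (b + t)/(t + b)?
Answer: 24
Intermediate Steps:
B(b, t) = 1 (B(b, t) = (b + t)/(b + t) = 1)
T(o, C) = 1
(B(-3, 5)*24)*T(5, -11) = (1*24)*1 = 24*1 = 24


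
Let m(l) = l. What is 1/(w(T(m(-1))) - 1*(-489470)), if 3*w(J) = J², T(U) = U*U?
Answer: 3/1468411 ≈ 2.0430e-6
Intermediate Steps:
T(U) = U²
w(J) = J²/3
1/(w(T(m(-1))) - 1*(-489470)) = 1/(((-1)²)²/3 - 1*(-489470)) = 1/((⅓)*1² + 489470) = 1/((⅓)*1 + 489470) = 1/(⅓ + 489470) = 1/(1468411/3) = 3/1468411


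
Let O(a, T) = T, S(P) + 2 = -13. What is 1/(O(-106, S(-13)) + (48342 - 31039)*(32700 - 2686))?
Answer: 1/519332227 ≈ 1.9255e-9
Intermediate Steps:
S(P) = -15 (S(P) = -2 - 13 = -15)
1/(O(-106, S(-13)) + (48342 - 31039)*(32700 - 2686)) = 1/(-15 + (48342 - 31039)*(32700 - 2686)) = 1/(-15 + 17303*30014) = 1/(-15 + 519332242) = 1/519332227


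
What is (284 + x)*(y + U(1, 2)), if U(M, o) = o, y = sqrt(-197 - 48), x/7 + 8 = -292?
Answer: -3632 - 12712*I*sqrt(5) ≈ -3632.0 - 28425.0*I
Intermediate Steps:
x = -2100 (x = -56 + 7*(-292) = -56 - 2044 = -2100)
y = 7*I*sqrt(5) (y = sqrt(-245) = 7*I*sqrt(5) ≈ 15.652*I)
(284 + x)*(y + U(1, 2)) = (284 - 2100)*(7*I*sqrt(5) + 2) = -1816*(2 + 7*I*sqrt(5)) = -3632 - 12712*I*sqrt(5)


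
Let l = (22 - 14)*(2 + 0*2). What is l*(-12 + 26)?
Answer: 224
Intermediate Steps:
l = 16 (l = 8*(2 + 0) = 8*2 = 16)
l*(-12 + 26) = 16*(-12 + 26) = 16*14 = 224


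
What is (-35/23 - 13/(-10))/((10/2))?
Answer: -51/1150 ≈ -0.044348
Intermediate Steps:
(-35/23 - 13/(-10))/((10/2)) = (-35*1/23 - 13*(-⅒))/((10*(½))) = (-35/23 + 13/10)/5 = (⅕)*(-51/230) = -51/1150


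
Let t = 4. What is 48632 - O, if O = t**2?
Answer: 48616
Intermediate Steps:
O = 16 (O = 4**2 = 16)
48632 - O = 48632 - 1*16 = 48632 - 16 = 48616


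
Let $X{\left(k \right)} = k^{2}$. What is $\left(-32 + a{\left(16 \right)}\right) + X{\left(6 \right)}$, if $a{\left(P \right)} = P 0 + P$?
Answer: $20$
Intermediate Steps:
$a{\left(P \right)} = P$ ($a{\left(P \right)} = 0 + P = P$)
$\left(-32 + a{\left(16 \right)}\right) + X{\left(6 \right)} = \left(-32 + 16\right) + 6^{2} = -16 + 36 = 20$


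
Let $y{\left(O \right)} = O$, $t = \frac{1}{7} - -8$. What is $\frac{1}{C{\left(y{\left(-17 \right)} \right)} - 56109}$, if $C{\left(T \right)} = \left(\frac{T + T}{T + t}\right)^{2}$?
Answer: $- \frac{961}{53906588} \approx -1.7827 \cdot 10^{-5}$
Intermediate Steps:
$t = \frac{57}{7}$ ($t = \frac{1}{7} + 8 = \frac{57}{7} \approx 8.1429$)
$C{\left(T \right)} = \frac{4 T^{2}}{\left(\frac{57}{7} + T\right)^{2}}$ ($C{\left(T \right)} = \left(\frac{T + T}{T + \frac{57}{7}}\right)^{2} = \left(\frac{2 T}{\frac{57}{7} + T}\right)^{2} = \frac{4 T^{2}}{\left(\frac{57}{7} + T\right)^{2}}$)
$\frac{1}{C{\left(y{\left(-17 \right)} \right)} - 56109} = \frac{1}{\frac{196 \left(-17\right)^{2}}{\left(57 + 7 \left(-17\right)\right)^{2}} - 56109} = \frac{1}{196 \cdot 289 \frac{1}{\left(57 - 119\right)^{2}} - 56109} = \frac{1}{196 \cdot 289 \cdot \frac{1}{3844} - 56109} = \frac{1}{\frac{14161}{961} - 56109} = \frac{1}{- \frac{53906588}{961}} = - \frac{961}{53906588}$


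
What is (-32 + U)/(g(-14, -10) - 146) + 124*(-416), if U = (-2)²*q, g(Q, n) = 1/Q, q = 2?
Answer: -105488944/2045 ≈ -51584.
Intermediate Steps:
U = 8 (U = (-2)²*2 = 4*2 = 8)
(-32 + U)/(g(-14, -10) - 146) + 124*(-416) = (-32 + 8)/(1/(-14) - 146) + 124*(-416) = -24/(-1/14 - 146) - 51584 = -24/(-2045/14) - 51584 = -24*(-14/2045) - 51584 = 336/2045 - 51584 = -105488944/2045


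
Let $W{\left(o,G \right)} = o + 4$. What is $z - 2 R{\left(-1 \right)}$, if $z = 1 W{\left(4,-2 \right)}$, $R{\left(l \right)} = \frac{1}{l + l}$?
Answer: $9$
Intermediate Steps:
$W{\left(o,G \right)} = 4 + o$
$R{\left(l \right)} = \frac{1}{2 l}$
$z = 8$ ($z = 1 \left(4 + 4\right) = 1 \cdot 8 = 8$)
$z - 2 R{\left(-1 \right)} = 8 - 2 \frac{1}{2 \left(-1\right)} = 8 - 2 \cdot \frac{1}{2} \left(-1\right) = 8 - -1 = 8 + 1 = 9$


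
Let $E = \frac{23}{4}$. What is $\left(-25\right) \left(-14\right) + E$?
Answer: $\frac{1423}{4} \approx 355.75$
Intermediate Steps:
$E = \frac{23}{4}$ ($E = 23 \cdot \frac{1}{4} = \frac{23}{4} \approx 5.75$)
$\left(-25\right) \left(-14\right) + E = \left(-25\right) \left(-14\right) + \frac{23}{4} = 350 + \frac{23}{4} = \frac{1423}{4}$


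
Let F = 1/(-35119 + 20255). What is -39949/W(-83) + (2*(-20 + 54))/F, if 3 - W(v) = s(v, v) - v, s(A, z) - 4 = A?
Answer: -970803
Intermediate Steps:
s(A, z) = 4 + A
F = -1/14864 (F = 1/(-14864) = -1/14864 ≈ -6.7277e-5)
W(v) = -1 (W(v) = 3 - ((4 + v) - v) = 3 - 1*4 = 3 - 4 = -1)
-39949/W(-83) + (2*(-20 + 54))/F = -39949/(-1) + (2*(-20 + 54))/(-1/14864) = -39949*(-1) + (2*34)*(-14864) = 39949 + 68*(-14864) = 39949 - 1010752 = -970803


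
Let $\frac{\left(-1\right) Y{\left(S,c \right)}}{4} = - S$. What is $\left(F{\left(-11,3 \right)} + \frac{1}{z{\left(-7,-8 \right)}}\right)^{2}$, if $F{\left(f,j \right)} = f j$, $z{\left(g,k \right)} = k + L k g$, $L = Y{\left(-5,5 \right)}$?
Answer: $\frac{1385700625}{1272384} \approx 1089.1$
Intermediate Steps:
$Y{\left(S,c \right)} = 4 S$ ($Y{\left(S,c \right)} = - 4 \left(- S\right) = 4 S$)
$L = -20$ ($L = 4 \left(-5\right) = -20$)
$z{\left(g,k \right)} = k - 20 g k$ ($z{\left(g,k \right)} = k - 20 k g = k - 20 g k$)
$\left(F{\left(-11,3 \right)} + \frac{1}{z{\left(-7,-8 \right)}}\right)^{2} = \left(\left(-11\right) 3 + \frac{1}{\left(-8\right) \left(1 - -140\right)}\right)^{2} = \left(-33 + \frac{1}{\left(-8\right) \left(1 + 140\right)}\right)^{2} = \left(-33 + \frac{1}{\left(-8\right) 141}\right)^{2} = \left(-33 + \frac{1}{-1128}\right)^{2} = \left(-33 - \frac{1}{1128}\right)^{2} = \left(- \frac{37225}{1128}\right)^{2} = \frac{1385700625}{1272384}$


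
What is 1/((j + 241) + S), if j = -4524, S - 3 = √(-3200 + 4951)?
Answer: -4280/18316649 - √1751/18316649 ≈ -0.00023595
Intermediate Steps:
S = 3 + √1751 (S = 3 + √(-3200 + 4951) = 3 + √1751 ≈ 44.845)
1/((j + 241) + S) = 1/((-4524 + 241) + (3 + √1751)) = 1/(-4283 + (3 + √1751)) = 1/(-4280 + √1751)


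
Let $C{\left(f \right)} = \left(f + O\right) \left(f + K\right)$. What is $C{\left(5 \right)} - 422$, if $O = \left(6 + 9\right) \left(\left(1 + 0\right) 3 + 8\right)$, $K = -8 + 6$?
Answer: $88$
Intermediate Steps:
$K = -2$
$O = 165$ ($O = 15 \left(1 \cdot 3 + 8\right) = 15 \left(3 + 8\right) = 15 \cdot 11 = 165$)
$C{\left(f \right)} = \left(-2 + f\right) \left(165 + f\right)$ ($C{\left(f \right)} = \left(f + 165\right) \left(f - 2\right) = \left(165 + f\right) \left(-2 + f\right) = \left(-2 + f\right) \left(165 + f\right)$)
$C{\left(5 \right)} - 422 = \left(-330 + 5^{2} + 163 \cdot 5\right) - 422 = \left(-330 + 25 + 815\right) - 422 = 510 - 422 = 88$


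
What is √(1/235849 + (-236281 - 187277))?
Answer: I*√23560308199534109/235849 ≈ 650.81*I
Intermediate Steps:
√(1/235849 + (-236281 - 187277)) = √(1/235849 - 423558) = √(-99895730741/235849) = I*√23560308199534109/235849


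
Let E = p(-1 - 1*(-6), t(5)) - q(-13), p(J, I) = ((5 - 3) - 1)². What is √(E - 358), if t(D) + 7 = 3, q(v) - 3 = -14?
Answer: I*√346 ≈ 18.601*I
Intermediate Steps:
q(v) = -11 (q(v) = 3 - 14 = -11)
t(D) = -4 (t(D) = -7 + 3 = -4)
p(J, I) = 1 (p(J, I) = (2 - 1)² = 1² = 1)
E = 12 (E = 1 - 1*(-11) = 1 + 11 = 12)
√(E - 358) = √(12 - 358) = √(-346) = I*√346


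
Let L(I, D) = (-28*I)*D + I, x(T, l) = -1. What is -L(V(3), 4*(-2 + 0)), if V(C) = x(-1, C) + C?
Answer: -450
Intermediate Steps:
V(C) = -1 + C
L(I, D) = I - 28*D*I (L(I, D) = -28*D*I + I = I - 28*D*I)
-L(V(3), 4*(-2 + 0)) = -(-1 + 3)*(1 - 112*(-2 + 0)) = -2*(1 - 112*(-2)) = -2*(1 - 28*(-8)) = -2*(1 + 224) = -2*225 = -1*450 = -450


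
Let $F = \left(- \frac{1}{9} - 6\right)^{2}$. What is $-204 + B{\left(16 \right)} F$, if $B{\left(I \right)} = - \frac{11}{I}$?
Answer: $- \frac{297659}{1296} \approx -229.68$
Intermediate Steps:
$F = \frac{3025}{81}$ ($F = \left(\left(-1\right) \frac{1}{9} - 6\right)^{2} = \left(- \frac{1}{9} - 6\right)^{2} = \left(- \frac{55}{9}\right)^{2} = \frac{3025}{81} \approx 37.346$)
$-204 + B{\left(16 \right)} F = -204 + - \frac{11}{16} \cdot \frac{3025}{81} = -204 + \left(-11\right) \frac{1}{16} \cdot \frac{3025}{81} = -204 - \frac{33275}{1296} = - \frac{297659}{1296}$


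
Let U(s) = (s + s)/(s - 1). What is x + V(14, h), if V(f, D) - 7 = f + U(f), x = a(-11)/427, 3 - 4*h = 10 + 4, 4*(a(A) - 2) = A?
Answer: 514069/22204 ≈ 23.152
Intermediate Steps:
a(A) = 2 + A/4
h = -11/4 (h = 3/4 - (10 + 4)/4 = 3/4 - 1/4*14 = 3/4 - 7/2 = -11/4 ≈ -2.7500)
x = -3/1708 (x = (2 + (1/4)*(-11))/427 = (2 - 11/4)*(1/427) = -3/4*1/427 = -3/1708 ≈ -0.0017564)
U(s) = 2*s/(-1 + s) (U(s) = (2*s)/(-1 + s) = 2*s/(-1 + s))
V(f, D) = 7 + f + 2*f/(-1 + f) (V(f, D) = 7 + (f + 2*f/(-1 + f)) = 7 + f + 2*f/(-1 + f))
x + V(14, h) = -3/1708 + (-7 + 14**2 + 8*14)/(-1 + 14) = -3/1708 + (-7 + 196 + 112)/13 = -3/1708 + (1/13)*301 = -3/1708 + 301/13 = 514069/22204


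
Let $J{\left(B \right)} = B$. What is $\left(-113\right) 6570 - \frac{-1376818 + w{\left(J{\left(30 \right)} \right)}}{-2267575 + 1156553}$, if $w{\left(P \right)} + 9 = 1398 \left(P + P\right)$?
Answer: $- \frac{824835135967}{1111022} \approx -7.4241 \cdot 10^{5}$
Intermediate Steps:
$w{\left(P \right)} = -9 + 2796 P$ ($w{\left(P \right)} = -9 + 1398 \left(P + P\right) = -9 + 1398 \cdot 2 P = -9 + 2796 P$)
$\left(-113\right) 6570 - \frac{-1376818 + w{\left(J{\left(30 \right)} \right)}}{-2267575 + 1156553} = \left(-113\right) 6570 - \frac{-1376818 + \left(-9 + 2796 \cdot 30\right)}{-2267575 + 1156553} = -742410 - \frac{-1376818 + \left(-9 + 83880\right)}{-1111022} = -742410 - \left(-1376818 + 83871\right) \left(- \frac{1}{1111022}\right) = -742410 - \left(-1292947\right) \left(- \frac{1}{1111022}\right) = -742410 - \frac{1292947}{1111022} = - \frac{824835135967}{1111022}$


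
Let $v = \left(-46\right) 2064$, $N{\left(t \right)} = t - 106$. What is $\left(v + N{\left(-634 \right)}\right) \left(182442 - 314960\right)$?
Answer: $12679852312$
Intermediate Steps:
$N{\left(t \right)} = -106 + t$
$v = -94944$
$\left(v + N{\left(-634 \right)}\right) \left(182442 - 314960\right) = \left(-94944 - 740\right) \left(182442 - 314960\right) = \left(-94944 - 740\right) \left(-132518\right) = \left(-95684\right) \left(-132518\right) = 12679852312$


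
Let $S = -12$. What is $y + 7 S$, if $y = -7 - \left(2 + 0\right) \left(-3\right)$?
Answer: $-85$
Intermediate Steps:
$y = -1$ ($y = -7 - 2 \left(-3\right) = -7 - -6 = -7 + 6 = -1$)
$y + 7 S = -1 + 7 \left(-12\right) = -1 - 84 = -85$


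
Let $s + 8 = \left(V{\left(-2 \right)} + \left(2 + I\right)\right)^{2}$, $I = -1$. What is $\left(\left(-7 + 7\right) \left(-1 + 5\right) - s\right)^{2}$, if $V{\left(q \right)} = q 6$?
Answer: $12769$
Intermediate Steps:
$V{\left(q \right)} = 6 q$
$s = 113$ ($s = -8 + \left(6 \left(-2\right) + \left(2 - 1\right)\right)^{2} = -8 + \left(-12 + 1\right)^{2} = -8 + \left(-11\right)^{2} = -8 + 121 = 113$)
$\left(\left(-7 + 7\right) \left(-1 + 5\right) - s\right)^{2} = \left(\left(-7 + 7\right) \left(-1 + 5\right) - 113\right)^{2} = \left(0 \cdot 4 - 113\right)^{2} = \left(0 - 113\right)^{2} = \left(-113\right)^{2} = 12769$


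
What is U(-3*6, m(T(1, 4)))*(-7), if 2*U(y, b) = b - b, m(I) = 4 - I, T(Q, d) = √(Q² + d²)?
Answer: 0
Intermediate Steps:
U(y, b) = 0 (U(y, b) = (b - b)/2 = (½)*0 = 0)
U(-3*6, m(T(1, 4)))*(-7) = 0*(-7) = 0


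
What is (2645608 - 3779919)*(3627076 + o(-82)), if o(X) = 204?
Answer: -4114463604080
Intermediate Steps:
(2645608 - 3779919)*(3627076 + o(-82)) = (2645608 - 3779919)*(3627076 + 204) = -1134311*3627280 = -4114463604080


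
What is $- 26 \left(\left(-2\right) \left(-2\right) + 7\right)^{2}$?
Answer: $-3146$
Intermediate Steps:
$- 26 \left(\left(-2\right) \left(-2\right) + 7\right)^{2} = - 26 \left(4 + 7\right)^{2} = - 26 \cdot 11^{2} = \left(-26\right) 121 = -3146$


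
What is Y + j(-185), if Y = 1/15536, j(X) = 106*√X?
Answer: 1/15536 + 106*I*√185 ≈ 6.4367e-5 + 1441.8*I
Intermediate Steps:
Y = 1/15536 ≈ 6.4367e-5
Y + j(-185) = 1/15536 + 106*√(-185) = 1/15536 + 106*(I*√185) = 1/15536 + 106*I*√185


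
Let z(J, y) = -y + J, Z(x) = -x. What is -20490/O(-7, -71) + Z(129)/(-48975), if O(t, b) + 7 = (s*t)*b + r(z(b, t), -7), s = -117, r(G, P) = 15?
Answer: 336999313/949151825 ≈ 0.35505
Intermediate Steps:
z(J, y) = J - y
O(t, b) = 8 - 117*b*t (O(t, b) = -7 + ((-117*t)*b + 15) = -7 + (-117*b*t + 15) = -7 + (15 - 117*b*t) = 8 - 117*b*t)
-20490/O(-7, -71) + Z(129)/(-48975) = -20490/(8 - 117*(-71)*(-7)) - 1*129/(-48975) = -20490/(8 - 58149) - 129*(-1/48975) = -20490/(-58141) + 43/16325 = -20490*(-1/58141) + 43/16325 = 20490/58141 + 43/16325 = 336999313/949151825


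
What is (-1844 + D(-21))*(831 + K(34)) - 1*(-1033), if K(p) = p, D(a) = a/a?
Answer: -1593162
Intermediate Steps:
D(a) = 1
(-1844 + D(-21))*(831 + K(34)) - 1*(-1033) = (-1844 + 1)*(831 + 34) - 1*(-1033) = -1843*865 + 1033 = -1594195 + 1033 = -1593162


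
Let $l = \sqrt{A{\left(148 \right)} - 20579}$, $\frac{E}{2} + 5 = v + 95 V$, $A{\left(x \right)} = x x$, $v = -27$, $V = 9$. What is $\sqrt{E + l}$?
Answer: $\sqrt{1646 + 5 \sqrt{53}} \approx 41.017$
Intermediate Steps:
$A{\left(x \right)} = x^{2}$
$E = 1646$ ($E = -10 + 2 \left(-27 + 95 \cdot 9\right) = -10 + 2 \left(-27 + 855\right) = -10 + 2 \cdot 828 = -10 + 1656 = 1646$)
$l = 5 \sqrt{53}$ ($l = \sqrt{148^{2} - 20579} = \sqrt{21904 - 20579} = \sqrt{1325} = 5 \sqrt{53} \approx 36.401$)
$\sqrt{E + l} = \sqrt{1646 + 5 \sqrt{53}}$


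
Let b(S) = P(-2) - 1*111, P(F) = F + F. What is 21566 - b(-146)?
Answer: 21681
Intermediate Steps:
P(F) = 2*F
b(S) = -115 (b(S) = 2*(-2) - 1*111 = -4 - 111 = -115)
21566 - b(-146) = 21566 - 1*(-115) = 21566 + 115 = 21681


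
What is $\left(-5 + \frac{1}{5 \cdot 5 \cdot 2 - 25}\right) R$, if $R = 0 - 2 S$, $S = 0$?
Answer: $0$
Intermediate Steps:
$R = 0$ ($R = 0 - 0 = 0 + 0 = 0$)
$\left(-5 + \frac{1}{5 \cdot 5 \cdot 2 - 25}\right) R = \left(-5 + \frac{1}{5 \cdot 5 \cdot 2 - 25}\right) 0 = \left(-5 + \frac{1}{25 \cdot 2 - 25}\right) 0 = \left(-5 + \frac{1}{50 - 25}\right) 0 = \left(-5 + \frac{1}{25}\right) 0 = \left(- \frac{124}{25}\right) 0 = 0$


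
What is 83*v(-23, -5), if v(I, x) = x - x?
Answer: 0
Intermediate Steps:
v(I, x) = 0
83*v(-23, -5) = 83*0 = 0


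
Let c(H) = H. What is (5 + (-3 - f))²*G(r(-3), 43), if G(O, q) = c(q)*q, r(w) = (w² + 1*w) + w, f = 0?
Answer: 7396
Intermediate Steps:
r(w) = w² + 2*w (r(w) = (w² + w) + w = (w + w²) + w = w² + 2*w)
G(O, q) = q² (G(O, q) = q*q = q²)
(5 + (-3 - f))²*G(r(-3), 43) = (5 + (-3 - 1*0))²*43² = (5 + (-3 + 0))²*1849 = (5 - 3)²*1849 = 2²*1849 = 4*1849 = 7396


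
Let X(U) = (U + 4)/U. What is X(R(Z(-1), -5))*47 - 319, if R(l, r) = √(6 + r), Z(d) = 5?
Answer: -84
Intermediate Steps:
X(U) = (4 + U)/U
X(R(Z(-1), -5))*47 - 319 = ((4 + √(6 - 5))/(√(6 - 5)))*47 - 319 = ((4 + √1)/(√1))*47 - 319 = ((4 + 1)/1)*47 - 319 = (1*5)*47 - 319 = 5*47 - 319 = 235 - 319 = -84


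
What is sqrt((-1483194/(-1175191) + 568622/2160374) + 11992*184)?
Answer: sqrt(3555695394655594953747647284835)/1269426040717 ≈ 1485.4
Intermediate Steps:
sqrt((-1483194/(-1175191) + 568622/2160374) + 11992*184) = sqrt((-1483194*(-1/1175191) + 568622*(1/2160374)) + 2206528) = sqrt((1483194/1175191 + 284311/1080187) + 2206528) = sqrt(1936246605679/1269426040717 + 2206528) = sqrt(2801026039017806255/1269426040717) = sqrt(3555695394655594953747647284835)/1269426040717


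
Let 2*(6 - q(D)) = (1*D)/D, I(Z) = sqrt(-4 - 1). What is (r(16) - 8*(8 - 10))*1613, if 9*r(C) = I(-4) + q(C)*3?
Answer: 172591/6 + 1613*I*sqrt(5)/9 ≈ 28765.0 + 400.75*I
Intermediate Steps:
I(Z) = I*sqrt(5) (I(Z) = sqrt(-5) = I*sqrt(5))
q(D) = 11/2 (q(D) = 6 - 1*D/(2*D) = 6 - D/(2*D) = 6 - 1/2*1 = 6 - 1/2 = 11/2)
r(C) = 11/6 + I*sqrt(5)/9 (r(C) = (I*sqrt(5) + (11/2)*3)/9 = (I*sqrt(5) + 33/2)/9 = (33/2 + I*sqrt(5))/9 = 11/6 + I*sqrt(5)/9)
(r(16) - 8*(8 - 10))*1613 = ((11/6 + I*sqrt(5)/9) - 8*(8 - 10))*1613 = ((11/6 + I*sqrt(5)/9) - 8*(-2))*1613 = ((11/6 + I*sqrt(5)/9) + 16)*1613 = (107/6 + I*sqrt(5)/9)*1613 = 172591/6 + 1613*I*sqrt(5)/9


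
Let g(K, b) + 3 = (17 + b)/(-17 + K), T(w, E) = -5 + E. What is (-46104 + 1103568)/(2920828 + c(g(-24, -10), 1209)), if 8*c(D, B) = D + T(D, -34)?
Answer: 115616064/319343285 ≈ 0.36204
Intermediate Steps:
g(K, b) = -3 + (17 + b)/(-17 + K)
c(D, B) = -39/8 + D/8 (c(D, B) = (D + (-5 - 34))/8 = (D - 39)/8 = (-39 + D)/8 = -39/8 + D/8)
(-46104 + 1103568)/(2920828 + c(g(-24, -10), 1209)) = (-46104 + 1103568)/(2920828 + (-39/8 + ((68 - 10 - 3*(-24))/(-17 - 24))/8)) = 1057464/(2920828 + (-39/8 + ((68 - 10 + 72)/(-41))/8)) = 1057464/(2920828 + (-39/8 + (-1/41*130)/8)) = 1057464/(2920828 + (-39/8 + (⅛)*(-130/41))) = 1057464/(2920828 + (-39/8 - 65/164)) = 1057464/(2920828 - 1729/328) = 1057464/(958029855/328) = 1057464*(328/958029855) = 115616064/319343285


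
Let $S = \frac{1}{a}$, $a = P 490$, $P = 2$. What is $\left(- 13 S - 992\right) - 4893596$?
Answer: $- \frac{4796696253}{980} \approx -4.8946 \cdot 10^{6}$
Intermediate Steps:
$a = 980$ ($a = 2 \cdot 490 = 980$)
$S = \frac{1}{980} \approx 0.0010204$
$\left(- 13 S - 992\right) - 4893596 = \left(\left(-13\right) \frac{1}{980} - 992\right) - 4893596 = \left(- \frac{13}{980} - 992\right) - 4893596 = - \frac{972173}{980} - 4893596 = - \frac{4796696253}{980}$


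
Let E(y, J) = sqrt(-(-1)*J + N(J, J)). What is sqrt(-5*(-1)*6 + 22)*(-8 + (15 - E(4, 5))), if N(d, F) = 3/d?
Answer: 14*sqrt(13) - 4*sqrt(455)/5 ≈ 33.413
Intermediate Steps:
E(y, J) = sqrt(J + 3/J) (E(y, J) = sqrt(-(-1)*J + 3/J) = sqrt(J + 3/J))
sqrt(-5*(-1)*6 + 22)*(-8 + (15 - E(4, 5))) = sqrt(-5*(-1)*6 + 22)*(-8 + (15 - sqrt(5 + 3/5))) = sqrt(5*6 + 22)*(-8 + (15 - sqrt(5 + 3*(1/5)))) = sqrt(30 + 22)*(-8 + (15 - sqrt(5 + 3/5))) = sqrt(52)*(-8 + (15 - sqrt(28/5))) = (2*sqrt(13))*(-8 + (15 - 2*sqrt(35)/5)) = (2*sqrt(13))*(7 - 2*sqrt(35)/5) = 2*sqrt(13)*(7 - 2*sqrt(35)/5)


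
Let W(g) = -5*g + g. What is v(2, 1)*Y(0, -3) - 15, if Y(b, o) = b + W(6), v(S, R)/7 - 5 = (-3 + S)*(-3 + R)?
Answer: -1191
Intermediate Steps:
v(S, R) = 35 + 7*(-3 + R)*(-3 + S) (v(S, R) = 35 + 7*((-3 + S)*(-3 + R)) = 35 + 7*((-3 + R)*(-3 + S)) = 35 + 7*(-3 + R)*(-3 + S))
W(g) = -4*g
Y(b, o) = -24 + b (Y(b, o) = b - 4*6 = b - 24 = -24 + b)
v(2, 1)*Y(0, -3) - 15 = (98 - 21*1 - 21*2 + 7*1*2)*(-24 + 0) - 15 = (98 - 21 - 42 + 14)*(-24) - 15 = 49*(-24) - 15 = -1176 - 15 = -1191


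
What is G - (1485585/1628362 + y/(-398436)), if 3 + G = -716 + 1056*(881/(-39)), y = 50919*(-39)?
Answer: -34552351027831069/1405729090636 ≈ -24580.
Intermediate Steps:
y = -1985841
G = -319459/13 (G = -3 + (-716 + 1056*(881/(-39))) = -3 + (-716 + 1056*(881*(-1/39))) = -3 + (-716 + 1056*(-881/39)) = -3 + (-716 - 310112/13) = -3 - 319420/13 = -319459/13 ≈ -24574.)
G - (1485585/1628362 + y/(-398436)) = -319459/13 - (1485585/1628362 - 1985841/(-398436)) = -319459/13 - (1485585*(1/1628362) - 1985841*(-1/398436)) = -319459/13 - (1485585/1628362 + 661947/132812) = -319459/13 - 1*637596427917/108133006972 = -319459/13 - 637596427917/108133006972 = -34552351027831069/1405729090636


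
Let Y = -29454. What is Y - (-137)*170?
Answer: -6164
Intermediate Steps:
Y - (-137)*170 = -29454 - (-137)*170 = -29454 - 1*(-23290) = -29454 + 23290 = -6164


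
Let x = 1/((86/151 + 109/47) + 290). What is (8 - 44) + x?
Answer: -74823619/2078631 ≈ -35.997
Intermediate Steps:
x = 7097/2078631 (x = 1/((86*(1/151) + 109*(1/47)) + 290) = 1/((86/151 + 109/47) + 290) = 1/(20501/7097 + 290) = 1/(2078631/7097) = 7097/2078631 ≈ 0.0034143)
(8 - 44) + x = (8 - 44) + 7097/2078631 = -36 + 7097/2078631 = -74823619/2078631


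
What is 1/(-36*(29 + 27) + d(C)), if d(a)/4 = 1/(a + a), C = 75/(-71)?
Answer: -75/151342 ≈ -0.00049557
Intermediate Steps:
C = -75/71 (C = 75*(-1/71) = -75/71 ≈ -1.0563)
d(a) = 2/a (d(a) = 4/(a + a) = 4/((2*a)) = 4*(1/(2*a)) = 2/a)
1/(-36*(29 + 27) + d(C)) = 1/(-36*(29 + 27) + 2/(-75/71)) = 1/(-36*56 + 2*(-71/75)) = 1/(-2016 - 142/75) = 1/(-151342/75) = -75/151342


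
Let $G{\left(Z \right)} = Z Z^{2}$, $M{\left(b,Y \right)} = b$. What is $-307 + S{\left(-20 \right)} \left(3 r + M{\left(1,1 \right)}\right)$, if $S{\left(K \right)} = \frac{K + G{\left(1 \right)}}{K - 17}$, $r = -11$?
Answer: $- \frac{11967}{37} \approx -323.43$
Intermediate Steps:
$G{\left(Z \right)} = Z^{3}$
$S{\left(K \right)} = \frac{1 + K}{-17 + K}$ ($S{\left(K \right)} = \frac{K + 1^{3}}{K - 17} = \frac{K + 1}{-17 + K} = \frac{1 + K}{-17 + K}$)
$-307 + S{\left(-20 \right)} \left(3 r + M{\left(1,1 \right)}\right) = -307 + \frac{1 - 20}{-17 - 20} \left(3 \left(-11\right) + 1\right) = -307 + \frac{1}{-37} \left(-19\right) \left(-33 + 1\right) = -307 + \left(- \frac{1}{37}\right) \left(-19\right) \left(-32\right) = -307 + \frac{19}{37} \left(-32\right) = -307 - \frac{608}{37} = - \frac{11967}{37}$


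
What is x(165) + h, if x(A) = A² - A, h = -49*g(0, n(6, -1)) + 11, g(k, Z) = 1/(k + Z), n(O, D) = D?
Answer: 27120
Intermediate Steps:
g(k, Z) = 1/(Z + k)
h = 60 (h = -49/(-1 + 0) + 11 = -49/(-1) + 11 = -49*(-1) + 11 = 49 + 11 = 60)
x(165) + h = 165*(-1 + 165) + 60 = 165*164 + 60 = 27060 + 60 = 27120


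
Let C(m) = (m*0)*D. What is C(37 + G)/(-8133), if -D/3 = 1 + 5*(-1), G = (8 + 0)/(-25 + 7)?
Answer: 0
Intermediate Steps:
G = -4/9 (G = 8/(-18) = 8*(-1/18) = -4/9 ≈ -0.44444)
D = 12 (D = -3*(1 + 5*(-1)) = -3*(1 - 5) = -3*(-4) = 12)
C(m) = 0 (C(m) = (m*0)*12 = 0*12 = 0)
C(37 + G)/(-8133) = 0/(-8133) = 0*(-1/8133) = 0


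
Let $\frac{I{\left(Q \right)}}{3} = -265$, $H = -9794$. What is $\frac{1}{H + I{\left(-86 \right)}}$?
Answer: $- \frac{1}{10589} \approx -9.4438 \cdot 10^{-5}$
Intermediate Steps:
$I{\left(Q \right)} = -795$ ($I{\left(Q \right)} = 3 \left(-265\right) = -795$)
$\frac{1}{H + I{\left(-86 \right)}} = \frac{1}{-9794 - 795} = \frac{1}{-10589} = - \frac{1}{10589}$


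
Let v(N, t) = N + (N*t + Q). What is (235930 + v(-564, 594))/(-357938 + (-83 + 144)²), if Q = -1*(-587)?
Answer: 99063/354217 ≈ 0.27967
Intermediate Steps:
Q = 587
v(N, t) = 587 + N + N*t (v(N, t) = N + (N*t + 587) = N + (587 + N*t) = 587 + N + N*t)
(235930 + v(-564, 594))/(-357938 + (-83 + 144)²) = (235930 + (587 - 564 - 564*594))/(-357938 + (-83 + 144)²) = (235930 + (587 - 564 - 335016))/(-357938 + 61²) = (235930 - 334993)/(-357938 + 3721) = -99063/(-354217) = -99063*(-1/354217) = 99063/354217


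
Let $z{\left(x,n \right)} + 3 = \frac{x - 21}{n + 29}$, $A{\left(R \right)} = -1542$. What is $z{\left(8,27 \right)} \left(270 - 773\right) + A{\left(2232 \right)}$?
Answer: $\frac{4691}{56} \approx 83.768$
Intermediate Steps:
$z{\left(x,n \right)} = -3 + \frac{-21 + x}{29 + n}$ ($z{\left(x,n \right)} = -3 + \frac{x - 21}{n + 29} = -3 + \frac{-21 + x}{29 + n}$)
$z{\left(8,27 \right)} \left(270 - 773\right) + A{\left(2232 \right)} = \frac{-108 + 8 - 81}{29 + 27} \left(270 - 773\right) - 1542 = \frac{-108 + 8 - 81}{56} \left(270 - 773\right) - 1542 = \frac{1}{56} \left(-181\right) \left(-503\right) - 1542 = \left(- \frac{181}{56}\right) \left(-503\right) - 1542 = \frac{91043}{56} - 1542 = \frac{4691}{56}$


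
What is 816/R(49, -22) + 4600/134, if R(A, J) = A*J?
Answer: 1212364/36113 ≈ 33.571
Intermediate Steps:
816/R(49, -22) + 4600/134 = 816/((49*(-22))) + 4600/134 = 816/(-1078) + 4600*(1/134) = 816*(-1/1078) + 2300/67 = -408/539 + 2300/67 = 1212364/36113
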